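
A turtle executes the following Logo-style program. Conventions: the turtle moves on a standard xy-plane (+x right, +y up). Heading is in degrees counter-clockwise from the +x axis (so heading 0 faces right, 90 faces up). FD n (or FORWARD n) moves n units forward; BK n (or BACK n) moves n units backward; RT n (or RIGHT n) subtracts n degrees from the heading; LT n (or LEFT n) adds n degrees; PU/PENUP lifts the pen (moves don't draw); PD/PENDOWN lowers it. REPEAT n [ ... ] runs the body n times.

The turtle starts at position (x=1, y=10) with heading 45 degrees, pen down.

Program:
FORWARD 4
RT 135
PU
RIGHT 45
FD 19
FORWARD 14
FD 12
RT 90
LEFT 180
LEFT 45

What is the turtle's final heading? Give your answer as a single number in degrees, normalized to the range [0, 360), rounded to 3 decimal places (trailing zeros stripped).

Executing turtle program step by step:
Start: pos=(1,10), heading=45, pen down
FD 4: (1,10) -> (3.828,12.828) [heading=45, draw]
RT 135: heading 45 -> 270
PU: pen up
RT 45: heading 270 -> 225
FD 19: (3.828,12.828) -> (-9.607,-0.607) [heading=225, move]
FD 14: (-9.607,-0.607) -> (-19.506,-10.506) [heading=225, move]
FD 12: (-19.506,-10.506) -> (-27.991,-18.991) [heading=225, move]
RT 90: heading 225 -> 135
LT 180: heading 135 -> 315
LT 45: heading 315 -> 0
Final: pos=(-27.991,-18.991), heading=0, 1 segment(s) drawn

Answer: 0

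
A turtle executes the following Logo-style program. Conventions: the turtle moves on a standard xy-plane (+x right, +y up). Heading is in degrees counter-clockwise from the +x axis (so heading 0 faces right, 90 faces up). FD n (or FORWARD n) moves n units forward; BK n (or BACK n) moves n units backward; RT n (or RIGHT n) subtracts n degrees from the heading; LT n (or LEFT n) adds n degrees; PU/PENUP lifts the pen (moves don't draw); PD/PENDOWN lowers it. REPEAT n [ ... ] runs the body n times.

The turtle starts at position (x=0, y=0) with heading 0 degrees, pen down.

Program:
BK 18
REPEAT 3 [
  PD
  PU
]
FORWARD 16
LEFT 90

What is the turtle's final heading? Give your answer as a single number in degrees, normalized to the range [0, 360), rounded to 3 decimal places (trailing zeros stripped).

Answer: 90

Derivation:
Executing turtle program step by step:
Start: pos=(0,0), heading=0, pen down
BK 18: (0,0) -> (-18,0) [heading=0, draw]
REPEAT 3 [
  -- iteration 1/3 --
  PD: pen down
  PU: pen up
  -- iteration 2/3 --
  PD: pen down
  PU: pen up
  -- iteration 3/3 --
  PD: pen down
  PU: pen up
]
FD 16: (-18,0) -> (-2,0) [heading=0, move]
LT 90: heading 0 -> 90
Final: pos=(-2,0), heading=90, 1 segment(s) drawn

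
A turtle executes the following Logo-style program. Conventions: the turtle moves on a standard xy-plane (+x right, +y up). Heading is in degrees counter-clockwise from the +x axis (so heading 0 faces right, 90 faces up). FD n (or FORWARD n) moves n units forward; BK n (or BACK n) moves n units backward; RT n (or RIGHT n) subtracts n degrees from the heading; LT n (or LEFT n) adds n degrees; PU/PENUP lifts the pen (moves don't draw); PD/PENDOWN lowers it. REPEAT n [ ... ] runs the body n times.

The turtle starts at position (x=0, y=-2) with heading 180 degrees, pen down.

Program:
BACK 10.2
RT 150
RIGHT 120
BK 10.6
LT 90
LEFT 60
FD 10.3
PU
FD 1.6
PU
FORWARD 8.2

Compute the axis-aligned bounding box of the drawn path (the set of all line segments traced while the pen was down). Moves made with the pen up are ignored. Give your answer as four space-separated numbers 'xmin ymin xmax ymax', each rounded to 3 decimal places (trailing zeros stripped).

Executing turtle program step by step:
Start: pos=(0,-2), heading=180, pen down
BK 10.2: (0,-2) -> (10.2,-2) [heading=180, draw]
RT 150: heading 180 -> 30
RT 120: heading 30 -> 270
BK 10.6: (10.2,-2) -> (10.2,8.6) [heading=270, draw]
LT 90: heading 270 -> 0
LT 60: heading 0 -> 60
FD 10.3: (10.2,8.6) -> (15.35,17.52) [heading=60, draw]
PU: pen up
FD 1.6: (15.35,17.52) -> (16.15,18.906) [heading=60, move]
PU: pen up
FD 8.2: (16.15,18.906) -> (20.25,26.007) [heading=60, move]
Final: pos=(20.25,26.007), heading=60, 3 segment(s) drawn

Segment endpoints: x in {0, 10.2, 15.35}, y in {-2, -2, 8.6, 17.52}
xmin=0, ymin=-2, xmax=15.35, ymax=17.52

Answer: 0 -2 15.35 17.52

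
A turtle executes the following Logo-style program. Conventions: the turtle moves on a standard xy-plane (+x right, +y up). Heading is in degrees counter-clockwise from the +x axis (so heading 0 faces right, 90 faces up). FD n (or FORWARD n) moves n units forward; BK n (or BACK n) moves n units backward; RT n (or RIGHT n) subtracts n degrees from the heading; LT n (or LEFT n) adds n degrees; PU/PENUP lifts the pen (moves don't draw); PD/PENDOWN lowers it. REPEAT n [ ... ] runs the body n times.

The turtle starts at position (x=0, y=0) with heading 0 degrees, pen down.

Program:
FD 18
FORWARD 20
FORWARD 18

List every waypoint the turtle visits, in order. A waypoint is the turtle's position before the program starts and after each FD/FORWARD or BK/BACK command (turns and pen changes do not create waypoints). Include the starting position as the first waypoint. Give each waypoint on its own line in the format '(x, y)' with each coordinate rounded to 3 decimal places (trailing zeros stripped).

Executing turtle program step by step:
Start: pos=(0,0), heading=0, pen down
FD 18: (0,0) -> (18,0) [heading=0, draw]
FD 20: (18,0) -> (38,0) [heading=0, draw]
FD 18: (38,0) -> (56,0) [heading=0, draw]
Final: pos=(56,0), heading=0, 3 segment(s) drawn
Waypoints (4 total):
(0, 0)
(18, 0)
(38, 0)
(56, 0)

Answer: (0, 0)
(18, 0)
(38, 0)
(56, 0)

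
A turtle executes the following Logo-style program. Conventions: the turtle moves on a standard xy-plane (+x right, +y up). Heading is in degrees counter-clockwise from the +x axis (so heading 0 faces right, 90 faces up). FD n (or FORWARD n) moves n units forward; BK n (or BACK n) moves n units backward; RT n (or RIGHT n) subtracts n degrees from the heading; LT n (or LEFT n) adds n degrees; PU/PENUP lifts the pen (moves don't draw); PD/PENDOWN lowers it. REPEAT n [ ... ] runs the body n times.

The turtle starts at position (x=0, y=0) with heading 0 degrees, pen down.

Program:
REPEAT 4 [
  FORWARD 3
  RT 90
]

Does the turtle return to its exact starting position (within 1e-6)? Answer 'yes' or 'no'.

Executing turtle program step by step:
Start: pos=(0,0), heading=0, pen down
REPEAT 4 [
  -- iteration 1/4 --
  FD 3: (0,0) -> (3,0) [heading=0, draw]
  RT 90: heading 0 -> 270
  -- iteration 2/4 --
  FD 3: (3,0) -> (3,-3) [heading=270, draw]
  RT 90: heading 270 -> 180
  -- iteration 3/4 --
  FD 3: (3,-3) -> (0,-3) [heading=180, draw]
  RT 90: heading 180 -> 90
  -- iteration 4/4 --
  FD 3: (0,-3) -> (0,0) [heading=90, draw]
  RT 90: heading 90 -> 0
]
Final: pos=(0,0), heading=0, 4 segment(s) drawn

Start position: (0, 0)
Final position: (0, 0)
Distance = 0; < 1e-6 -> CLOSED

Answer: yes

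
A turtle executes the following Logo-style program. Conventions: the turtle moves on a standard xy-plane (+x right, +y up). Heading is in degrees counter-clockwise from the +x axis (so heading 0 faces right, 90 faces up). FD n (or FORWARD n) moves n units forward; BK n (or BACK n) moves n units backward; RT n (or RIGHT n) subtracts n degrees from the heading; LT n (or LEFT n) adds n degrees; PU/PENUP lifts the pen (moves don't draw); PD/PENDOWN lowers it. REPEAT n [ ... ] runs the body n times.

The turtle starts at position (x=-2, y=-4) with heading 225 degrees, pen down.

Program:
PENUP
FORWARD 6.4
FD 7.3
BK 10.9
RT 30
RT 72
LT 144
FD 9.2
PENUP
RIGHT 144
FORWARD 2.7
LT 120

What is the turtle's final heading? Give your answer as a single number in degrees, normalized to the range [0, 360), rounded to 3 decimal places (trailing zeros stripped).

Executing turtle program step by step:
Start: pos=(-2,-4), heading=225, pen down
PU: pen up
FD 6.4: (-2,-4) -> (-6.525,-8.525) [heading=225, move]
FD 7.3: (-6.525,-8.525) -> (-11.687,-13.687) [heading=225, move]
BK 10.9: (-11.687,-13.687) -> (-3.98,-5.98) [heading=225, move]
RT 30: heading 225 -> 195
RT 72: heading 195 -> 123
LT 144: heading 123 -> 267
FD 9.2: (-3.98,-5.98) -> (-4.461,-15.167) [heading=267, move]
PU: pen up
RT 144: heading 267 -> 123
FD 2.7: (-4.461,-15.167) -> (-5.932,-12.903) [heading=123, move]
LT 120: heading 123 -> 243
Final: pos=(-5.932,-12.903), heading=243, 0 segment(s) drawn

Answer: 243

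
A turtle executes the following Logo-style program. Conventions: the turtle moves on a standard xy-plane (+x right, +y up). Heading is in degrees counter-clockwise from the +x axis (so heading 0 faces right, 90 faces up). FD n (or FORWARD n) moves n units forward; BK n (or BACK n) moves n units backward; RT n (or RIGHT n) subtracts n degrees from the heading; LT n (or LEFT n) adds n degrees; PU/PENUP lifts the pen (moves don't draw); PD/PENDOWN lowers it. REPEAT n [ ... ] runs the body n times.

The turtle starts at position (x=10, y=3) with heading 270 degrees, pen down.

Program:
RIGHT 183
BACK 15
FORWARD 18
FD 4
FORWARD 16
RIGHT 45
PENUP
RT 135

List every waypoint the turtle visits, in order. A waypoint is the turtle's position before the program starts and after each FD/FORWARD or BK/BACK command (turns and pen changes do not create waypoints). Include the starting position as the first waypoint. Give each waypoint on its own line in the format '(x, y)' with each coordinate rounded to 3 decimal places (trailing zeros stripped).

Executing turtle program step by step:
Start: pos=(10,3), heading=270, pen down
RT 183: heading 270 -> 87
BK 15: (10,3) -> (9.215,-11.979) [heading=87, draw]
FD 18: (9.215,-11.979) -> (10.157,5.996) [heading=87, draw]
FD 4: (10.157,5.996) -> (10.366,9.99) [heading=87, draw]
FD 16: (10.366,9.99) -> (11.204,25.968) [heading=87, draw]
RT 45: heading 87 -> 42
PU: pen up
RT 135: heading 42 -> 267
Final: pos=(11.204,25.968), heading=267, 4 segment(s) drawn
Waypoints (5 total):
(10, 3)
(9.215, -11.979)
(10.157, 5.996)
(10.366, 9.99)
(11.204, 25.968)

Answer: (10, 3)
(9.215, -11.979)
(10.157, 5.996)
(10.366, 9.99)
(11.204, 25.968)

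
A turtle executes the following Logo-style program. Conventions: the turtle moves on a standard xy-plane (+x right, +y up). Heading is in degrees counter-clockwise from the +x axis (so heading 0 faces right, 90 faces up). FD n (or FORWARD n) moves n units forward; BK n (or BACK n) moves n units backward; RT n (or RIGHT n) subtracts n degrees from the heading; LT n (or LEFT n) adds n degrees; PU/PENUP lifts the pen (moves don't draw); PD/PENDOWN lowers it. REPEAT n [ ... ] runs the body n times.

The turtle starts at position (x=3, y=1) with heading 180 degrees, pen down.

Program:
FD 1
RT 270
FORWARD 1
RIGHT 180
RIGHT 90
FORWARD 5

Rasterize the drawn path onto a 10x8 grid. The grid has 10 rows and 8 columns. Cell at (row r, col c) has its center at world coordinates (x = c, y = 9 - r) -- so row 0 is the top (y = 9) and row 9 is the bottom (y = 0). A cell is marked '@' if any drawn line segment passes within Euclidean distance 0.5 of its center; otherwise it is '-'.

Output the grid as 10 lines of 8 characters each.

Answer: --------
--------
--------
--------
--------
--------
--------
--------
--@@----
--@@@@@@

Derivation:
Segment 0: (3,1) -> (2,1)
Segment 1: (2,1) -> (2,0)
Segment 2: (2,0) -> (7,0)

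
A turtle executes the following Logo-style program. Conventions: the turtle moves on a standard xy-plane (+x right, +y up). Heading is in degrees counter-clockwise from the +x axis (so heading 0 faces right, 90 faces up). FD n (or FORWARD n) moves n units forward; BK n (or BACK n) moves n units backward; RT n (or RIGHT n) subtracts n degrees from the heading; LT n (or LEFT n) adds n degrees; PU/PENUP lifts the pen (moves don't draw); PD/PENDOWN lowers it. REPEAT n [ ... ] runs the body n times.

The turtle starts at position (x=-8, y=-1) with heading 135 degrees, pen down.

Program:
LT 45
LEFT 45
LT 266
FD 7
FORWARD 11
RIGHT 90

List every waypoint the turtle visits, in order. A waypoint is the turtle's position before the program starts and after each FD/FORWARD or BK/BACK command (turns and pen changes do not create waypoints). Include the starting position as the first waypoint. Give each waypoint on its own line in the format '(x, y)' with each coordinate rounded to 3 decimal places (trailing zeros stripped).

Answer: (-8, -1)
(-12.592, 4.283)
(-19.809, 12.585)

Derivation:
Executing turtle program step by step:
Start: pos=(-8,-1), heading=135, pen down
LT 45: heading 135 -> 180
LT 45: heading 180 -> 225
LT 266: heading 225 -> 131
FD 7: (-8,-1) -> (-12.592,4.283) [heading=131, draw]
FD 11: (-12.592,4.283) -> (-19.809,12.585) [heading=131, draw]
RT 90: heading 131 -> 41
Final: pos=(-19.809,12.585), heading=41, 2 segment(s) drawn
Waypoints (3 total):
(-8, -1)
(-12.592, 4.283)
(-19.809, 12.585)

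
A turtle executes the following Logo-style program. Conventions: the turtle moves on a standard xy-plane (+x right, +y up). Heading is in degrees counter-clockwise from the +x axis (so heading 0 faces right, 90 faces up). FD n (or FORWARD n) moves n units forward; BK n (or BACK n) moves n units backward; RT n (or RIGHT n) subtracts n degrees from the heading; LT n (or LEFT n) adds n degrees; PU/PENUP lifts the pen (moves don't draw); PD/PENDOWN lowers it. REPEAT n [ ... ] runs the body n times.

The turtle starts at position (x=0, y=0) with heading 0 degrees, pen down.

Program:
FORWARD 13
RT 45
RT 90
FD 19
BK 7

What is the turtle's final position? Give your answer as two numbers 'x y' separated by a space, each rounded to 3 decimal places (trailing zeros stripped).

Executing turtle program step by step:
Start: pos=(0,0), heading=0, pen down
FD 13: (0,0) -> (13,0) [heading=0, draw]
RT 45: heading 0 -> 315
RT 90: heading 315 -> 225
FD 19: (13,0) -> (-0.435,-13.435) [heading=225, draw]
BK 7: (-0.435,-13.435) -> (4.515,-8.485) [heading=225, draw]
Final: pos=(4.515,-8.485), heading=225, 3 segment(s) drawn

Answer: 4.515 -8.485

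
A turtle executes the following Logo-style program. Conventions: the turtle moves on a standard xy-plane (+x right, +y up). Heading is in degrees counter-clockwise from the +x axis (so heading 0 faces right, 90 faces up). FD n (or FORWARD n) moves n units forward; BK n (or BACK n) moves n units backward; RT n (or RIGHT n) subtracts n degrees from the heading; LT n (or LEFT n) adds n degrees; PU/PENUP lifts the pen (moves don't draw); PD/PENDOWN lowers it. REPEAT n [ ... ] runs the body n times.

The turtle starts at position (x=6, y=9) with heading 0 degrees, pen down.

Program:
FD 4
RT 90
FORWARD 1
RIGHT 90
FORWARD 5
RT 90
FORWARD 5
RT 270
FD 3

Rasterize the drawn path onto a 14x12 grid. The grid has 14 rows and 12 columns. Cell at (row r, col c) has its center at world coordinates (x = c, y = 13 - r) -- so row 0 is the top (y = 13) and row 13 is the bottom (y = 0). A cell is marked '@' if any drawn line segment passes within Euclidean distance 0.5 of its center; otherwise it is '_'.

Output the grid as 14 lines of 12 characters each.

Segment 0: (6,9) -> (10,9)
Segment 1: (10,9) -> (10,8)
Segment 2: (10,8) -> (5,8)
Segment 3: (5,8) -> (5,13)
Segment 4: (5,13) -> (2,13)

Answer: __@@@@______
_____@______
_____@______
_____@______
_____@@@@@@_
_____@@@@@@_
____________
____________
____________
____________
____________
____________
____________
____________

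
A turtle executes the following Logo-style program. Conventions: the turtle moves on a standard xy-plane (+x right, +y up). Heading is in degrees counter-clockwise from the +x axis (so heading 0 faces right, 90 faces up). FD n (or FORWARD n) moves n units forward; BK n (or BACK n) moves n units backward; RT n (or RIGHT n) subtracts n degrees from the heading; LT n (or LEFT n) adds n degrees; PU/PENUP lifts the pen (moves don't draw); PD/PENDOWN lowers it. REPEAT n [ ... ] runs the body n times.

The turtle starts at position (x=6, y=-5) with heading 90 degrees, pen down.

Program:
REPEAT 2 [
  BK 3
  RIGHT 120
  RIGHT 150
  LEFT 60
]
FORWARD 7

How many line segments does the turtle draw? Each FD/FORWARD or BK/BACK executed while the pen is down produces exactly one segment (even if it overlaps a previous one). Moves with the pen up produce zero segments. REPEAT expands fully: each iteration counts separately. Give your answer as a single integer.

Answer: 3

Derivation:
Executing turtle program step by step:
Start: pos=(6,-5), heading=90, pen down
REPEAT 2 [
  -- iteration 1/2 --
  BK 3: (6,-5) -> (6,-8) [heading=90, draw]
  RT 120: heading 90 -> 330
  RT 150: heading 330 -> 180
  LT 60: heading 180 -> 240
  -- iteration 2/2 --
  BK 3: (6,-8) -> (7.5,-5.402) [heading=240, draw]
  RT 120: heading 240 -> 120
  RT 150: heading 120 -> 330
  LT 60: heading 330 -> 30
]
FD 7: (7.5,-5.402) -> (13.562,-1.902) [heading=30, draw]
Final: pos=(13.562,-1.902), heading=30, 3 segment(s) drawn
Segments drawn: 3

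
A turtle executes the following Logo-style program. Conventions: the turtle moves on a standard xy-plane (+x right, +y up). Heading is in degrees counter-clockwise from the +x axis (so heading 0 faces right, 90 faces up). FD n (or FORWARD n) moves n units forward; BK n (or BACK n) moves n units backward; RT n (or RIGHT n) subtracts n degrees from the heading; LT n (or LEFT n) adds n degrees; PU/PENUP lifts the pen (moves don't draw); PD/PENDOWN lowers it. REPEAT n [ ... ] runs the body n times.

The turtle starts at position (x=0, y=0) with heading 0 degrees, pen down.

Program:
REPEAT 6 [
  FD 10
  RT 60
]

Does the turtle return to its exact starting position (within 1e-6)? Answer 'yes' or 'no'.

Answer: yes

Derivation:
Executing turtle program step by step:
Start: pos=(0,0), heading=0, pen down
REPEAT 6 [
  -- iteration 1/6 --
  FD 10: (0,0) -> (10,0) [heading=0, draw]
  RT 60: heading 0 -> 300
  -- iteration 2/6 --
  FD 10: (10,0) -> (15,-8.66) [heading=300, draw]
  RT 60: heading 300 -> 240
  -- iteration 3/6 --
  FD 10: (15,-8.66) -> (10,-17.321) [heading=240, draw]
  RT 60: heading 240 -> 180
  -- iteration 4/6 --
  FD 10: (10,-17.321) -> (0,-17.321) [heading=180, draw]
  RT 60: heading 180 -> 120
  -- iteration 5/6 --
  FD 10: (0,-17.321) -> (-5,-8.66) [heading=120, draw]
  RT 60: heading 120 -> 60
  -- iteration 6/6 --
  FD 10: (-5,-8.66) -> (0,0) [heading=60, draw]
  RT 60: heading 60 -> 0
]
Final: pos=(0,0), heading=0, 6 segment(s) drawn

Start position: (0, 0)
Final position: (0, 0)
Distance = 0; < 1e-6 -> CLOSED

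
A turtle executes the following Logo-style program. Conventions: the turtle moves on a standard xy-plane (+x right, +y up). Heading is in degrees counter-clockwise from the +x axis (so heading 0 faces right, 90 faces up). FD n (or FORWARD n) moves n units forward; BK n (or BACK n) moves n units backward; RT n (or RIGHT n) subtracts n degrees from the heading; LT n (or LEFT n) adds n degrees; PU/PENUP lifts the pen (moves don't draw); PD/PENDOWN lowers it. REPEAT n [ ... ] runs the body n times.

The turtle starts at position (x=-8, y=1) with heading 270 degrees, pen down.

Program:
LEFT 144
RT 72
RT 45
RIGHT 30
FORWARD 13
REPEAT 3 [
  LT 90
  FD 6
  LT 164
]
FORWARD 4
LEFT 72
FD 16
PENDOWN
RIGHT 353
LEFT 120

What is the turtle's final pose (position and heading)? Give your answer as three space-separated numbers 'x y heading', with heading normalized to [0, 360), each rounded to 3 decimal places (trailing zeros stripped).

Answer: 7.898 -11.903 148

Derivation:
Executing turtle program step by step:
Start: pos=(-8,1), heading=270, pen down
LT 144: heading 270 -> 54
RT 72: heading 54 -> 342
RT 45: heading 342 -> 297
RT 30: heading 297 -> 267
FD 13: (-8,1) -> (-8.68,-11.982) [heading=267, draw]
REPEAT 3 [
  -- iteration 1/3 --
  LT 90: heading 267 -> 357
  FD 6: (-8.68,-11.982) -> (-2.689,-12.296) [heading=357, draw]
  LT 164: heading 357 -> 161
  -- iteration 2/3 --
  LT 90: heading 161 -> 251
  FD 6: (-2.689,-12.296) -> (-4.642,-17.969) [heading=251, draw]
  LT 164: heading 251 -> 55
  -- iteration 3/3 --
  LT 90: heading 55 -> 145
  FD 6: (-4.642,-17.969) -> (-9.557,-14.528) [heading=145, draw]
  LT 164: heading 145 -> 309
]
FD 4: (-9.557,-14.528) -> (-7.04,-17.636) [heading=309, draw]
LT 72: heading 309 -> 21
FD 16: (-7.04,-17.636) -> (7.898,-11.903) [heading=21, draw]
PD: pen down
RT 353: heading 21 -> 28
LT 120: heading 28 -> 148
Final: pos=(7.898,-11.903), heading=148, 6 segment(s) drawn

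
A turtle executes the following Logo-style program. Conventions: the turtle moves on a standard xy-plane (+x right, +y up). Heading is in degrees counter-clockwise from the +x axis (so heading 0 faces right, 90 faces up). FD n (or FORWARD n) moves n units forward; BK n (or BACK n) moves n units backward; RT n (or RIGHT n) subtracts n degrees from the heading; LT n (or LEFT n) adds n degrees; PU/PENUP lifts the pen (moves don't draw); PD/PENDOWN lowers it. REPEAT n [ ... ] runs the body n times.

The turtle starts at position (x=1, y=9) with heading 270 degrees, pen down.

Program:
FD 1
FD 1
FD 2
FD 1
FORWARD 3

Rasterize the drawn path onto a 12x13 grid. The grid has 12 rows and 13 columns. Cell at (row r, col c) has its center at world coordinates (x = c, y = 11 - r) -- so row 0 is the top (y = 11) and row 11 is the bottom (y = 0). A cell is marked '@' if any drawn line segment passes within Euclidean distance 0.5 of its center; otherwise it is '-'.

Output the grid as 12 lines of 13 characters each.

Answer: -------------
-------------
-@-----------
-@-----------
-@-----------
-@-----------
-@-----------
-@-----------
-@-----------
-@-----------
-@-----------
-------------

Derivation:
Segment 0: (1,9) -> (1,8)
Segment 1: (1,8) -> (1,7)
Segment 2: (1,7) -> (1,5)
Segment 3: (1,5) -> (1,4)
Segment 4: (1,4) -> (1,1)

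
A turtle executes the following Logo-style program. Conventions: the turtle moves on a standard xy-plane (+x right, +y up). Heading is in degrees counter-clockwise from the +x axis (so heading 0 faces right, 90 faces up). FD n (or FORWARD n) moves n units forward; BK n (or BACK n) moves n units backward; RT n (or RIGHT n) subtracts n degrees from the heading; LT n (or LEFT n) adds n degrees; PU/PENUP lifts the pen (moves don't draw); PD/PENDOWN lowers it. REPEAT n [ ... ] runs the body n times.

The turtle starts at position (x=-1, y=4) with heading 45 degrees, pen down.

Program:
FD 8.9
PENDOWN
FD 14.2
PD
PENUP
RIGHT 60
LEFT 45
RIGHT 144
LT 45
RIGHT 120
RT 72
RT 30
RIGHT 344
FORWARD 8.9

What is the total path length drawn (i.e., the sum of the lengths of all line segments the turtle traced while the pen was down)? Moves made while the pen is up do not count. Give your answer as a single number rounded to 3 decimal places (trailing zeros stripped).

Executing turtle program step by step:
Start: pos=(-1,4), heading=45, pen down
FD 8.9: (-1,4) -> (5.293,10.293) [heading=45, draw]
PD: pen down
FD 14.2: (5.293,10.293) -> (15.334,20.334) [heading=45, draw]
PD: pen down
PU: pen up
RT 60: heading 45 -> 345
LT 45: heading 345 -> 30
RT 144: heading 30 -> 246
LT 45: heading 246 -> 291
RT 120: heading 291 -> 171
RT 72: heading 171 -> 99
RT 30: heading 99 -> 69
RT 344: heading 69 -> 85
FD 8.9: (15.334,20.334) -> (16.11,29.2) [heading=85, move]
Final: pos=(16.11,29.2), heading=85, 2 segment(s) drawn

Segment lengths:
  seg 1: (-1,4) -> (5.293,10.293), length = 8.9
  seg 2: (5.293,10.293) -> (15.334,20.334), length = 14.2
Total = 23.1

Answer: 23.1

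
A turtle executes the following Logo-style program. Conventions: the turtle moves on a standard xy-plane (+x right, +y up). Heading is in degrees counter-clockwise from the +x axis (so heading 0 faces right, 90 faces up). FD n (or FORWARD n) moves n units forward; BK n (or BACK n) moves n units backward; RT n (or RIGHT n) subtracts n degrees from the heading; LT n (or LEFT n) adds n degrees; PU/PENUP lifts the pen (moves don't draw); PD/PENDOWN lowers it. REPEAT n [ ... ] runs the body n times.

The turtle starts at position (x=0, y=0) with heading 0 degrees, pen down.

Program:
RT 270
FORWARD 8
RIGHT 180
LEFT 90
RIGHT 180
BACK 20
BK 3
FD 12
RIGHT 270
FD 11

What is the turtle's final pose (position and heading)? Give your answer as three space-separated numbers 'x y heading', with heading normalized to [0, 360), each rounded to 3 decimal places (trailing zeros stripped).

Executing turtle program step by step:
Start: pos=(0,0), heading=0, pen down
RT 270: heading 0 -> 90
FD 8: (0,0) -> (0,8) [heading=90, draw]
RT 180: heading 90 -> 270
LT 90: heading 270 -> 0
RT 180: heading 0 -> 180
BK 20: (0,8) -> (20,8) [heading=180, draw]
BK 3: (20,8) -> (23,8) [heading=180, draw]
FD 12: (23,8) -> (11,8) [heading=180, draw]
RT 270: heading 180 -> 270
FD 11: (11,8) -> (11,-3) [heading=270, draw]
Final: pos=(11,-3), heading=270, 5 segment(s) drawn

Answer: 11 -3 270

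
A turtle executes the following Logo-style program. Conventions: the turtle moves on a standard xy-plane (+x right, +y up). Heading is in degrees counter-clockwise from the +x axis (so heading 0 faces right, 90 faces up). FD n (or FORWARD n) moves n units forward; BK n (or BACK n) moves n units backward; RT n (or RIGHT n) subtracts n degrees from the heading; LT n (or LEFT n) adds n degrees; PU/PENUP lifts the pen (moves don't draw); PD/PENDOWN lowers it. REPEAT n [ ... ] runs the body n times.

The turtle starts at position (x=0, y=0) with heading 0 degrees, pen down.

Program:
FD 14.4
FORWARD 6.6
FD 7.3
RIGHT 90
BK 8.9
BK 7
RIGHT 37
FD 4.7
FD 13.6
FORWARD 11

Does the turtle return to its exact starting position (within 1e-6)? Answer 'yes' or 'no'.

Answer: no

Derivation:
Executing turtle program step by step:
Start: pos=(0,0), heading=0, pen down
FD 14.4: (0,0) -> (14.4,0) [heading=0, draw]
FD 6.6: (14.4,0) -> (21,0) [heading=0, draw]
FD 7.3: (21,0) -> (28.3,0) [heading=0, draw]
RT 90: heading 0 -> 270
BK 8.9: (28.3,0) -> (28.3,8.9) [heading=270, draw]
BK 7: (28.3,8.9) -> (28.3,15.9) [heading=270, draw]
RT 37: heading 270 -> 233
FD 4.7: (28.3,15.9) -> (25.471,12.146) [heading=233, draw]
FD 13.6: (25.471,12.146) -> (17.287,1.285) [heading=233, draw]
FD 11: (17.287,1.285) -> (10.667,-7.5) [heading=233, draw]
Final: pos=(10.667,-7.5), heading=233, 8 segment(s) drawn

Start position: (0, 0)
Final position: (10.667, -7.5)
Distance = 13.04; >= 1e-6 -> NOT closed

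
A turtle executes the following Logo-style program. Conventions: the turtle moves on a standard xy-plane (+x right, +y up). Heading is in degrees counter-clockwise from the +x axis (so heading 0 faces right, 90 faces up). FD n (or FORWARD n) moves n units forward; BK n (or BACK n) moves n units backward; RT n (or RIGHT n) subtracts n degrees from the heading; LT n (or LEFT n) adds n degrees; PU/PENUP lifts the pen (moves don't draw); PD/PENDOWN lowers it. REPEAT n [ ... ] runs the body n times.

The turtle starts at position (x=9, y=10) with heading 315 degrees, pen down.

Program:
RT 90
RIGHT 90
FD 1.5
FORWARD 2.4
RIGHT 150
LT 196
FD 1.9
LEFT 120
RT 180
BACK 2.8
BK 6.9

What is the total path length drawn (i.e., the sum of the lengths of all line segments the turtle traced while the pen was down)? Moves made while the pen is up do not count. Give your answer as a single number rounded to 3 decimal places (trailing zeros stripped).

Answer: 15.5

Derivation:
Executing turtle program step by step:
Start: pos=(9,10), heading=315, pen down
RT 90: heading 315 -> 225
RT 90: heading 225 -> 135
FD 1.5: (9,10) -> (7.939,11.061) [heading=135, draw]
FD 2.4: (7.939,11.061) -> (6.242,12.758) [heading=135, draw]
RT 150: heading 135 -> 345
LT 196: heading 345 -> 181
FD 1.9: (6.242,12.758) -> (4.343,12.725) [heading=181, draw]
LT 120: heading 181 -> 301
RT 180: heading 301 -> 121
BK 2.8: (4.343,12.725) -> (5.785,10.324) [heading=121, draw]
BK 6.9: (5.785,10.324) -> (9.338,4.41) [heading=121, draw]
Final: pos=(9.338,4.41), heading=121, 5 segment(s) drawn

Segment lengths:
  seg 1: (9,10) -> (7.939,11.061), length = 1.5
  seg 2: (7.939,11.061) -> (6.242,12.758), length = 2.4
  seg 3: (6.242,12.758) -> (4.343,12.725), length = 1.9
  seg 4: (4.343,12.725) -> (5.785,10.324), length = 2.8
  seg 5: (5.785,10.324) -> (9.338,4.41), length = 6.9
Total = 15.5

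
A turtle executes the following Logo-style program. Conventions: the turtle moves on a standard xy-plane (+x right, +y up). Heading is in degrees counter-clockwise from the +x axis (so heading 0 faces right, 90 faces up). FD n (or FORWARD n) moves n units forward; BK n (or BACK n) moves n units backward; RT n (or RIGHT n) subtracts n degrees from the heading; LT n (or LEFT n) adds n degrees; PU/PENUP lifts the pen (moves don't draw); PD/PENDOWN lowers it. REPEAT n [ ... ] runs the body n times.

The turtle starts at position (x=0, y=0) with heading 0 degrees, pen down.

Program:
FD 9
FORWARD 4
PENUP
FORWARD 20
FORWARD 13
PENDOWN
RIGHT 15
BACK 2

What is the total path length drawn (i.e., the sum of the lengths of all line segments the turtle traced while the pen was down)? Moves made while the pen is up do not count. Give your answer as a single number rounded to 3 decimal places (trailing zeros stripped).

Executing turtle program step by step:
Start: pos=(0,0), heading=0, pen down
FD 9: (0,0) -> (9,0) [heading=0, draw]
FD 4: (9,0) -> (13,0) [heading=0, draw]
PU: pen up
FD 20: (13,0) -> (33,0) [heading=0, move]
FD 13: (33,0) -> (46,0) [heading=0, move]
PD: pen down
RT 15: heading 0 -> 345
BK 2: (46,0) -> (44.068,0.518) [heading=345, draw]
Final: pos=(44.068,0.518), heading=345, 3 segment(s) drawn

Segment lengths:
  seg 1: (0,0) -> (9,0), length = 9
  seg 2: (9,0) -> (13,0), length = 4
  seg 3: (46,0) -> (44.068,0.518), length = 2
Total = 15

Answer: 15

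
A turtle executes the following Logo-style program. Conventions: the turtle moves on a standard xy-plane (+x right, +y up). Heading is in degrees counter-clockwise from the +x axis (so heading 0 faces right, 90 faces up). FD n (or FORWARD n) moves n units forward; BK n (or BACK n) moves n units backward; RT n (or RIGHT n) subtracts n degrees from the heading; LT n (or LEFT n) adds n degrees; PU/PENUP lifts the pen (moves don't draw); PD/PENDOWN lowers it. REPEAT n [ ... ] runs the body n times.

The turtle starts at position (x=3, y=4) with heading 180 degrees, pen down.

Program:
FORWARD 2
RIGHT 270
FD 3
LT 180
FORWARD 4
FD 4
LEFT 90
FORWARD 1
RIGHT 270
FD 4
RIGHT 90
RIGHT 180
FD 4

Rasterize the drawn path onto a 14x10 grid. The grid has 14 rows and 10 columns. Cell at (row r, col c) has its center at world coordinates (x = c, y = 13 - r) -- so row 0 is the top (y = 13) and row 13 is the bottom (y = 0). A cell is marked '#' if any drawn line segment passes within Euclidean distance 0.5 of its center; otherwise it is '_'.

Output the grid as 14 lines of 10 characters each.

Segment 0: (3,4) -> (1,4)
Segment 1: (1,4) -> (1,1)
Segment 2: (1,1) -> (1,5)
Segment 3: (1,5) -> (1,9)
Segment 4: (1,9) -> (0,9)
Segment 5: (0,9) -> (0,5)
Segment 6: (0,5) -> (4,5)

Answer: __________
__________
__________
__________
##________
##________
##________
##________
#####_____
_###______
_#________
_#________
_#________
__________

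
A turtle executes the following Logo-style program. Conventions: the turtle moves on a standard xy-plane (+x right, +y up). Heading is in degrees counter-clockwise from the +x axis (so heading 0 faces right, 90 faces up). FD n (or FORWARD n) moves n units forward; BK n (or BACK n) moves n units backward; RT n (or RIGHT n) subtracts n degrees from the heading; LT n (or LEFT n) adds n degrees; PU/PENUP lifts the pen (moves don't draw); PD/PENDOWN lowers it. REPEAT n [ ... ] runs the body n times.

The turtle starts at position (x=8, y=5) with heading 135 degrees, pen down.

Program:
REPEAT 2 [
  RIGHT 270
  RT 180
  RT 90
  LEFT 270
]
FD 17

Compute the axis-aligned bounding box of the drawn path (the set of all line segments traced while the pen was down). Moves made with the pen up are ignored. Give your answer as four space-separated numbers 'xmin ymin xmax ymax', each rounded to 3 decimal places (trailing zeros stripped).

Answer: 8 -7.021 20.021 5

Derivation:
Executing turtle program step by step:
Start: pos=(8,5), heading=135, pen down
REPEAT 2 [
  -- iteration 1/2 --
  RT 270: heading 135 -> 225
  RT 180: heading 225 -> 45
  RT 90: heading 45 -> 315
  LT 270: heading 315 -> 225
  -- iteration 2/2 --
  RT 270: heading 225 -> 315
  RT 180: heading 315 -> 135
  RT 90: heading 135 -> 45
  LT 270: heading 45 -> 315
]
FD 17: (8,5) -> (20.021,-7.021) [heading=315, draw]
Final: pos=(20.021,-7.021), heading=315, 1 segment(s) drawn

Segment endpoints: x in {8, 20.021}, y in {-7.021, 5}
xmin=8, ymin=-7.021, xmax=20.021, ymax=5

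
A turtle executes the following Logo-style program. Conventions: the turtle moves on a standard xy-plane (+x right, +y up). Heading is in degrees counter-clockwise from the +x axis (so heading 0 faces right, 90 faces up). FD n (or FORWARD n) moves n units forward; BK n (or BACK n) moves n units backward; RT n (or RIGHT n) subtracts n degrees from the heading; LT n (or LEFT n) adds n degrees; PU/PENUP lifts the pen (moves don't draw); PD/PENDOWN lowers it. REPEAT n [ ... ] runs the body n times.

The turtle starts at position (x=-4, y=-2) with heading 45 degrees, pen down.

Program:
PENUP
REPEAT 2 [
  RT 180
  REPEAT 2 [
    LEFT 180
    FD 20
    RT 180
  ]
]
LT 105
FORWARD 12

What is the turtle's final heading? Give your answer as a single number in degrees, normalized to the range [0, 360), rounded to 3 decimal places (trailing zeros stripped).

Executing turtle program step by step:
Start: pos=(-4,-2), heading=45, pen down
PU: pen up
REPEAT 2 [
  -- iteration 1/2 --
  RT 180: heading 45 -> 225
  REPEAT 2 [
    -- iteration 1/2 --
    LT 180: heading 225 -> 45
    FD 20: (-4,-2) -> (10.142,12.142) [heading=45, move]
    RT 180: heading 45 -> 225
    -- iteration 2/2 --
    LT 180: heading 225 -> 45
    FD 20: (10.142,12.142) -> (24.284,26.284) [heading=45, move]
    RT 180: heading 45 -> 225
  ]
  -- iteration 2/2 --
  RT 180: heading 225 -> 45
  REPEAT 2 [
    -- iteration 1/2 --
    LT 180: heading 45 -> 225
    FD 20: (24.284,26.284) -> (10.142,12.142) [heading=225, move]
    RT 180: heading 225 -> 45
    -- iteration 2/2 --
    LT 180: heading 45 -> 225
    FD 20: (10.142,12.142) -> (-4,-2) [heading=225, move]
    RT 180: heading 225 -> 45
  ]
]
LT 105: heading 45 -> 150
FD 12: (-4,-2) -> (-14.392,4) [heading=150, move]
Final: pos=(-14.392,4), heading=150, 0 segment(s) drawn

Answer: 150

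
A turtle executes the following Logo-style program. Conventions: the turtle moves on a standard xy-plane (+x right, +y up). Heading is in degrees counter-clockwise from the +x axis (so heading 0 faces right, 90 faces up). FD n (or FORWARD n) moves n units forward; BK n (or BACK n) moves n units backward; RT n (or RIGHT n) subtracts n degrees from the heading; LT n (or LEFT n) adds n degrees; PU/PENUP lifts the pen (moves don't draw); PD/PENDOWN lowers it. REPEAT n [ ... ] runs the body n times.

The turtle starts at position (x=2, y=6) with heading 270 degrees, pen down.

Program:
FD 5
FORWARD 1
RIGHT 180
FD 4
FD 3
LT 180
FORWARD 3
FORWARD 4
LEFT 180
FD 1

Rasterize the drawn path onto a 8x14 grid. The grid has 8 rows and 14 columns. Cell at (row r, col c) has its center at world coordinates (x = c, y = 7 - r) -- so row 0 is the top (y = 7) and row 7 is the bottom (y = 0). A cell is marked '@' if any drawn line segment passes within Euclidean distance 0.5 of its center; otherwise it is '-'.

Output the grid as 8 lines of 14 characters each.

Answer: --@-----------
--@-----------
--@-----------
--@-----------
--@-----------
--@-----------
--@-----------
--@-----------

Derivation:
Segment 0: (2,6) -> (2,1)
Segment 1: (2,1) -> (2,0)
Segment 2: (2,0) -> (2,4)
Segment 3: (2,4) -> (2,7)
Segment 4: (2,7) -> (2,4)
Segment 5: (2,4) -> (2,0)
Segment 6: (2,0) -> (2,1)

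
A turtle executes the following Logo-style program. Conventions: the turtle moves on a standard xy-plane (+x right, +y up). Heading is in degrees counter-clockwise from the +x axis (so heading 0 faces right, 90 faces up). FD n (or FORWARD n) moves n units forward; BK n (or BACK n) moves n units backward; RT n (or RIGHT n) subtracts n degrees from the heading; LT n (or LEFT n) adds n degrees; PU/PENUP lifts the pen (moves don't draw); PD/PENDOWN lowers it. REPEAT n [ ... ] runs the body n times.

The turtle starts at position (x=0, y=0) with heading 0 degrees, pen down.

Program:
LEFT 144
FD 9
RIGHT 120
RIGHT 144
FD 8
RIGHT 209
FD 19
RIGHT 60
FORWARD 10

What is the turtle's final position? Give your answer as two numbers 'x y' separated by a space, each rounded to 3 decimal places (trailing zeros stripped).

Answer: 13.751 3.299

Derivation:
Executing turtle program step by step:
Start: pos=(0,0), heading=0, pen down
LT 144: heading 0 -> 144
FD 9: (0,0) -> (-7.281,5.29) [heading=144, draw]
RT 120: heading 144 -> 24
RT 144: heading 24 -> 240
FD 8: (-7.281,5.29) -> (-11.281,-1.638) [heading=240, draw]
RT 209: heading 240 -> 31
FD 19: (-11.281,-1.638) -> (5.005,8.148) [heading=31, draw]
RT 60: heading 31 -> 331
FD 10: (5.005,8.148) -> (13.751,3.299) [heading=331, draw]
Final: pos=(13.751,3.299), heading=331, 4 segment(s) drawn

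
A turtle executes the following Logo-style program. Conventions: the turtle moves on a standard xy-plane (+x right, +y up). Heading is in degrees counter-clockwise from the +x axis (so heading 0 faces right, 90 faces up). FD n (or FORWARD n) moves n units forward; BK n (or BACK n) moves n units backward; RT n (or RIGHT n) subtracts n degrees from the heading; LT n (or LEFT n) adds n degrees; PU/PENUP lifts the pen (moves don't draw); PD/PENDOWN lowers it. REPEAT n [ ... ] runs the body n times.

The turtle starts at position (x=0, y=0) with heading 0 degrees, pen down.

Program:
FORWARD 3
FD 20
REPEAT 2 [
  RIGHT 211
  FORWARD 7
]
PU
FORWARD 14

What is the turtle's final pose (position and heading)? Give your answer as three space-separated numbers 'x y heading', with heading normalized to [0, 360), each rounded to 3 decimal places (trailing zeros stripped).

Executing turtle program step by step:
Start: pos=(0,0), heading=0, pen down
FD 3: (0,0) -> (3,0) [heading=0, draw]
FD 20: (3,0) -> (23,0) [heading=0, draw]
REPEAT 2 [
  -- iteration 1/2 --
  RT 211: heading 0 -> 149
  FD 7: (23,0) -> (17,3.605) [heading=149, draw]
  -- iteration 2/2 --
  RT 211: heading 149 -> 298
  FD 7: (17,3.605) -> (20.286,-2.575) [heading=298, draw]
]
PU: pen up
FD 14: (20.286,-2.575) -> (26.859,-14.937) [heading=298, move]
Final: pos=(26.859,-14.937), heading=298, 4 segment(s) drawn

Answer: 26.859 -14.937 298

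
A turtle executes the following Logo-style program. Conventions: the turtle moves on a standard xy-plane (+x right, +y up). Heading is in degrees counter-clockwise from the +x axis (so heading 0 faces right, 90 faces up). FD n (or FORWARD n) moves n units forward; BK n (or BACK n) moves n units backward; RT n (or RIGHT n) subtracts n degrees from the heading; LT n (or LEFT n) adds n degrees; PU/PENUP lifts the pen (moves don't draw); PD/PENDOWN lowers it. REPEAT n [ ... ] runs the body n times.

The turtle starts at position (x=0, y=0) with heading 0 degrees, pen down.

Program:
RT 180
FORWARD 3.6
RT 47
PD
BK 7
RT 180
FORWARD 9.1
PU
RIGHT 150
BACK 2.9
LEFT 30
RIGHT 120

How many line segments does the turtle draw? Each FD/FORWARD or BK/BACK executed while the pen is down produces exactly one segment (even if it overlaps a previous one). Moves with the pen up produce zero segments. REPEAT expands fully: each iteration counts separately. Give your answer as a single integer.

Answer: 3

Derivation:
Executing turtle program step by step:
Start: pos=(0,0), heading=0, pen down
RT 180: heading 0 -> 180
FD 3.6: (0,0) -> (-3.6,0) [heading=180, draw]
RT 47: heading 180 -> 133
PD: pen down
BK 7: (-3.6,0) -> (1.174,-5.119) [heading=133, draw]
RT 180: heading 133 -> 313
FD 9.1: (1.174,-5.119) -> (7.38,-11.775) [heading=313, draw]
PU: pen up
RT 150: heading 313 -> 163
BK 2.9: (7.38,-11.775) -> (10.153,-12.623) [heading=163, move]
LT 30: heading 163 -> 193
RT 120: heading 193 -> 73
Final: pos=(10.153,-12.623), heading=73, 3 segment(s) drawn
Segments drawn: 3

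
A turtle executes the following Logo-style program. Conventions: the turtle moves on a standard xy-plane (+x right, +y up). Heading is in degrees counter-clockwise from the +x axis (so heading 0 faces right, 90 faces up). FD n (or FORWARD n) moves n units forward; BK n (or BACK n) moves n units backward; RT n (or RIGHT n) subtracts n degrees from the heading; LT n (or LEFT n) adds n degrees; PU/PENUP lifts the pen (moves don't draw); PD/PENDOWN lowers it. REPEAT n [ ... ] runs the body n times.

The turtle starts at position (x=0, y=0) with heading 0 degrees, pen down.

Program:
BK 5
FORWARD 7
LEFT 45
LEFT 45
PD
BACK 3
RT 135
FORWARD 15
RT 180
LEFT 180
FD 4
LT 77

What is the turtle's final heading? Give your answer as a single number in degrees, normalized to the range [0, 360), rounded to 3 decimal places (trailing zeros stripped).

Answer: 32

Derivation:
Executing turtle program step by step:
Start: pos=(0,0), heading=0, pen down
BK 5: (0,0) -> (-5,0) [heading=0, draw]
FD 7: (-5,0) -> (2,0) [heading=0, draw]
LT 45: heading 0 -> 45
LT 45: heading 45 -> 90
PD: pen down
BK 3: (2,0) -> (2,-3) [heading=90, draw]
RT 135: heading 90 -> 315
FD 15: (2,-3) -> (12.607,-13.607) [heading=315, draw]
RT 180: heading 315 -> 135
LT 180: heading 135 -> 315
FD 4: (12.607,-13.607) -> (15.435,-16.435) [heading=315, draw]
LT 77: heading 315 -> 32
Final: pos=(15.435,-16.435), heading=32, 5 segment(s) drawn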